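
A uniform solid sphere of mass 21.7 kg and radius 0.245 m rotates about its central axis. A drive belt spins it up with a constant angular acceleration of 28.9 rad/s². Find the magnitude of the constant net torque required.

τ ≈ 15.1 N·m

I = (2/5)MR² = (2/5)(21.7)(0.245)² = 0.5210 kg·m².
τ = Iα = (0.5210)(28.90) = 15.06 N·m.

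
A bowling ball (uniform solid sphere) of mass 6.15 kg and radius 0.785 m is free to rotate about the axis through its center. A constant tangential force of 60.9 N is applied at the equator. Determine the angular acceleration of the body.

I = (2/5)MR² = (2/5)(6.15)(0.785)² = 1.516 kg·m².
τ = F R = (60.9)(0.785) = 47.81 N·m.
From τ = Iα: α = 47.81/1.516 = 31.54 rad/s².

α ≈ 31.5 rad/s²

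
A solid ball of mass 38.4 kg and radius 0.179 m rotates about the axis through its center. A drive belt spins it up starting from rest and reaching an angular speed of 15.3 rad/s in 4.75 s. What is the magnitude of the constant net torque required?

I = (2/5)MR² = (2/5)(38.4)(0.179)² = 0.4921 kg·m².
α = Δω/Δt = (15.3 − 0)/4.75 = 3.221 rad/s².
τ = Iα = (0.4921)(3.221) = 1.585 N·m.

τ ≈ 1.59 N·m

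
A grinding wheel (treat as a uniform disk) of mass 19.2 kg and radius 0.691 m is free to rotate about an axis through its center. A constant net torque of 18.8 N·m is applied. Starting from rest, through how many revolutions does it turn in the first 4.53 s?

I = ½MR² = (1/2)(19.2)(0.691)² = 4.584 kg·m².
α = τ/I = 18.8/4.584 = 4.101 rad/s².
θ = ½αt² = ½(4.101)(4.53)² = 42.08 rad.
Revolutions = θ/(2π) = 6.698.

≈ 6.70 revolutions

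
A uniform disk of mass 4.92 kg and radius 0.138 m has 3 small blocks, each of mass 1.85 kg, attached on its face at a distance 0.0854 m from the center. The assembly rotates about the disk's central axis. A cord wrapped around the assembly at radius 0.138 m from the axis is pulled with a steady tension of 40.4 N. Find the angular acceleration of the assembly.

α ≈ 63.8 rad/s²

I_disk = ½MR² = ½(4.92)(0.138)² = 0.04685 kg·m².
I_blocks = 3·m·r² = 3(1.85)(0.0854)² = 0.04048 kg·m².
Total I = 0.08733 kg·m².
τ = F r = (40.4)(0.138) = 5.575 N·m.
α = τ/I = 5.575/0.08733 = 63.84 rad/s².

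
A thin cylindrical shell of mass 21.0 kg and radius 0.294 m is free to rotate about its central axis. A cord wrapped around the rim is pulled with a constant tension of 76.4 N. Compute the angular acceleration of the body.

I = MR² = (21.0)(0.294)² = 1.815 kg·m².
τ = F R = (76.4)(0.294) = 22.46 N·m.
Newton's second law for rotation, τ = Iα, gives α = τ/I = 22.46/1.815 = 12.37 rad/s².

α ≈ 12.4 rad/s²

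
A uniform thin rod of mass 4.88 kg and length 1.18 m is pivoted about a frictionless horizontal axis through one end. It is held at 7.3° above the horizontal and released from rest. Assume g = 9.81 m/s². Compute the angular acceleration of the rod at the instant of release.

α ≈ 12.4 rad/s²

About the pivot, I = (1/3)ML² = (1/3)(4.88)(1.18)² = 2.265 kg·m².
The weight acts at the center, a distance L/2 = 0.5900 m from the pivot; τ = Mg(L/2) cos 7.3° = 28.02 N·m.
α = τ/I = 28.02/2.265 = 12.37 rad/s².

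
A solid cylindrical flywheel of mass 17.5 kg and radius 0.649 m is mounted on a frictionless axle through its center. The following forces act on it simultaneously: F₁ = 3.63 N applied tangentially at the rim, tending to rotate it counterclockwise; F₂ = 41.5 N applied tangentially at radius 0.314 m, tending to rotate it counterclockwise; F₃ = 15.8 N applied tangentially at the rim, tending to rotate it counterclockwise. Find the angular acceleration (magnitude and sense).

I = ½MR² = (1/2)(17.5)(0.649)² = 3.686 kg·m².
Taking counterclockwise as positive: τ₁ = +(3.63)(0.649) = +2.356 N·m; τ₂ = +(41.5)(0.314) = +13.03 N·m; τ₃ = +(15.8)(0.649) = +10.25 N·m.
Net torque τ = 25.64 N·m.
α = τ/I = 25.64/3.686 = 6.957 rad/s².

α ≈ 6.96 rad/s², counterclockwise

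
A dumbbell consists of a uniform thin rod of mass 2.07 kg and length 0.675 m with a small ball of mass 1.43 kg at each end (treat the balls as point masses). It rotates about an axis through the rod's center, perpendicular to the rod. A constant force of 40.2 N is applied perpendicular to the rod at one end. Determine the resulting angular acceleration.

I_rod = (1/12)ML² = (1/12)(2.07)(0.675)² = 0.07860 kg·m².
I_balls = 2·m·(L/2)² = 2(1.43)(0.3375)² = 0.3258 kg·m².
Total I = 0.4044 kg·m².
τ = F·(L/2) = (40.2)(0.338) = 13.57 N·m.
α = τ/I = 13.57/0.4044 = 33.55 rad/s².

α ≈ 33.6 rad/s²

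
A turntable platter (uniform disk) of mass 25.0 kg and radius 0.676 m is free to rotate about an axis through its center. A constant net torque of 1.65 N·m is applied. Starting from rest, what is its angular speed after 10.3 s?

ω ≈ 2.98 rad/s

I = ½MR² = (1/2)(25.0)(0.676)² = 5.712 kg·m².
α = τ/I = 1.65/5.712 = 0.2889 rad/s².
ω = ω₀ + αt = 0 + (0.2889)(10.3) = 2.975 rad/s.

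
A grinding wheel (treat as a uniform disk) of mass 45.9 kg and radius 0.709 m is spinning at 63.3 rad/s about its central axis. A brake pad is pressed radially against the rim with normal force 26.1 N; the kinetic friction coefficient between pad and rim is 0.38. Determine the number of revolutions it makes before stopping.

≈ 523 revolutions

I = ½MR² = (1/2)(45.9)(0.709)² = 11.54 kg·m².
Friction force f = μN = (0.38)(26.1) = 9.918 N at the rim; torque magnitude τ = fR = 7.032 N·m, opposing ω.
|α| = τ/I = 7.032/11.54 = 0.6095 rad/s² (deceleration).
ω² = ω₀² − 2|α|θ with ω = 0 ⇒ θ = ω₀²/(2|α|) = 3287 rad = 523.1 rev.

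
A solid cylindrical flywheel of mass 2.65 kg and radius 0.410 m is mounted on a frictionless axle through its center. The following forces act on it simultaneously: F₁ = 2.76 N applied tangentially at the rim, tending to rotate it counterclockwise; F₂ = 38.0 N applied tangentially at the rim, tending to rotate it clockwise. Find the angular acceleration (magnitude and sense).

I = ½MR² = (1/2)(2.65)(0.410)² = 0.2227 kg·m².
Taking counterclockwise as positive: τ₁ = +(2.76)(0.410) = +1.132 N·m; τ₂ = −(38.0)(0.410) = −15.58 N·m.
Net torque τ = -14.45 N·m.
α = τ/I = -14.45/0.2227 = -64.87 rad/s².

α ≈ 64.9 rad/s², clockwise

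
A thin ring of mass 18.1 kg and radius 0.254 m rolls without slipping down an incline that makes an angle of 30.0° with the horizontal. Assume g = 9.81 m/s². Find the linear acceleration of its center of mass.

a ≈ 2.45 m/s²

Translation along the incline: Mg sinθ − f = Ma.
Rotation about the center: fR = Iα with I = MR². No-slip gives a = αR, so f = (I/R²)a = M a.
Substituting: Mg sinθ = (1 + 1.000)Ma, so a = g sinθ/(1 + 1.000) = (9.81) sin 30.0° / 2.000 = 2.452 m/s².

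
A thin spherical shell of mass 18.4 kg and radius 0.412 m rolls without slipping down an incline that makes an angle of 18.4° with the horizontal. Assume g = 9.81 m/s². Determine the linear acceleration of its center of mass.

Translation along the incline: Mg sinθ − f = Ma.
Rotation about the center: fR = Iα with I = (2/3)MR². No-slip gives a = αR, so f = (I/R²)a = (2/3)M a.
Substituting: Mg sinθ = (1 + 0.6667)Ma, so a = g sinθ/(1 + 0.6667) = (9.81) sin 18.4° / 1.667 = 1.858 m/s².

a ≈ 1.86 m/s²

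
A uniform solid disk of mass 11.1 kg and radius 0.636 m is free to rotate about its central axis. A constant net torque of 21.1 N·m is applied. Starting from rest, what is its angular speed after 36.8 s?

I = ½MR² = (1/2)(11.1)(0.636)² = 2.245 kg·m².
α = τ/I = 21.1/2.245 = 9.399 rad/s².
ω = ω₀ + αt = 0 + (9.399)(36.8) = 345.9 rad/s.

ω ≈ 346 rad/s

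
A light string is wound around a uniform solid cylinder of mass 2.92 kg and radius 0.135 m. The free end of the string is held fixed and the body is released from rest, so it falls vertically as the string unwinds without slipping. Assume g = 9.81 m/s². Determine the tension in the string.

Translation: Mg − T = Ma. Rotation about the center: TR = Iα with I = ½MR².
With a = αR: T = (I/R²)a = (1/2)M a, so Mg = (1 + 0.5000)Ma.
a = g/(1 + 0.5000) = 9.81/1.500 = 6.540 m/s².
T = 0.5000·M·a = (0.5000)(2.92)(6.540) = 9.548 N.

T ≈ 9.55 N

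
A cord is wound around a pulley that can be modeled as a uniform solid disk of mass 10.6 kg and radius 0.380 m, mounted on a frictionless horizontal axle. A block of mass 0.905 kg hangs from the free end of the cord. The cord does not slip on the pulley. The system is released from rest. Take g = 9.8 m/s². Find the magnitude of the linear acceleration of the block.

I = ½MR² = (1/2)(10.6)(0.380)² = 0.7653 kg·m².
Block: mg − T = ma. Pulley: TR = Iα. No-slip: a = αR, so T = (I/R²)a = 5.300·a.
Then mg = (m + 5.300)a, so a = (0.905)(9.8)/(0.905 + 5.300) = 1.429 m/s².

a ≈ 1.43 m/s²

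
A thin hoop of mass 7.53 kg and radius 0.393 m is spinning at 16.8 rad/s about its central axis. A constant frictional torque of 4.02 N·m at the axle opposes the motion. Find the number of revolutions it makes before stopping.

≈ 6.50 revolutions

I = MR² = (7.53)(0.393)² = 1.163 kg·m².
The net torque has magnitude 4.02 N·m, opposing ω.
|α| = τ/I = 4.020/1.163 = 3.457 rad/s² (deceleration).
ω² = ω₀² − 2|α|θ with ω = 0 ⇒ θ = ω₀²/(2|α|) = 40.83 rad = 6.498 rev.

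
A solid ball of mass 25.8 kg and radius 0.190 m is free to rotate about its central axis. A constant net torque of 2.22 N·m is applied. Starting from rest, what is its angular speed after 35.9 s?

ω ≈ 214 rad/s

I = (2/5)MR² = (2/5)(25.8)(0.190)² = 0.3726 kg·m².
α = τ/I = 2.22/0.3726 = 5.959 rad/s².
ω = ω₀ + αt = 0 + (5.959)(35.9) = 213.9 rad/s.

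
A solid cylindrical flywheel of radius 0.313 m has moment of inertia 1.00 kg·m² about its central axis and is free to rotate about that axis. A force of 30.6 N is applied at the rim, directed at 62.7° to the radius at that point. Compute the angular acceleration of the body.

Only the tangential component produces torque: τ = F R sinθ = (30.6)(0.313) sin 62.7° = 8.511 N·m.
From τ = Iα: α = 8.511/1.000 = 8.511 rad/s².

α ≈ 8.51 rad/s²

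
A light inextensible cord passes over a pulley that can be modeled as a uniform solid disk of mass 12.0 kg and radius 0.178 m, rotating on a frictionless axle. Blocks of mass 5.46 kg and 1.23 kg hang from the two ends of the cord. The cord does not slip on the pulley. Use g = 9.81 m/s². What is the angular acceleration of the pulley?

I = ½MR² = (1/2)(12.0)(0.178)² = 0.1901 kg·m².
Heavier block: m₁g − T₁ = m₁a. Lighter block: T₂ − m₂g = m₂a.
Pulley: (T₁ − T₂)R = Iα = I(a/R), so T₁ − T₂ = (I/R²)a = (1/2)M_p a = 6.000·a.
Adding the three: (m₁ − m₂)g = (m₁ + m₂ + 6.000)a, so a = (5.46 − 1.23)(9.81)/(5.46 + 1.23 + 6.000) = 3.270 m/s².
α = a/R = 3.270/0.178 = 18.37 rad/s².

α ≈ 18.4 rad/s²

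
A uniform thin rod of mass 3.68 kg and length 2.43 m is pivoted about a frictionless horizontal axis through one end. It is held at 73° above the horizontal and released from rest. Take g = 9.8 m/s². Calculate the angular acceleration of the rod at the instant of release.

About the pivot, I = (1/3)ML² = (1/3)(3.68)(2.43)² = 7.243 kg·m².
The weight acts at the center, a distance L/2 = 1.215 m from the pivot; τ = Mg(L/2) cos 73° = 12.81 N·m.
α = τ/I = 12.81/7.243 = 1.769 rad/s².

α ≈ 1.77 rad/s²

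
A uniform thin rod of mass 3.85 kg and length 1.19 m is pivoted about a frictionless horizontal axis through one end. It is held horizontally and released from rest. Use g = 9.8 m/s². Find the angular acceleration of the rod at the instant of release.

About the pivot, I = (1/3)ML² = (1/3)(3.85)(1.19)² = 1.817 kg·m².
The weight acts at the center, a distance L/2 = 0.5950 m from the pivot; τ = Mg(L/2) = 22.45 N·m.
α = τ/I = 22.45/1.817 = 12.35 rad/s².

α ≈ 12.4 rad/s²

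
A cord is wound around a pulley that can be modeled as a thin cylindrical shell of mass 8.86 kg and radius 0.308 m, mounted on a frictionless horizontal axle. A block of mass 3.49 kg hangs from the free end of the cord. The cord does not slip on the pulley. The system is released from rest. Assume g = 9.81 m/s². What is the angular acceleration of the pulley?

I = MR² = (8.86)(0.308)² = 0.8405 kg·m².
Block: mg − T = ma. Pulley: TR = Iα. No-slip: a = αR, so T = (I/R²)a = 8.860·a.
Then mg = (m + 8.860)a, so a = (3.49)(9.81)/(3.49 + 8.860) = 2.772 m/s².
α = a/R = 2.772/0.308 = 9.001 rad/s².

α ≈ 9.00 rad/s²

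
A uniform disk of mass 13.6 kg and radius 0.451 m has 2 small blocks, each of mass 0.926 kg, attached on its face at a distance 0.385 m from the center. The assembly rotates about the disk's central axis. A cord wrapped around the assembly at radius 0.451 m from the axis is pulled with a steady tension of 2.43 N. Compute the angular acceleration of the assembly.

α ≈ 0.661 rad/s²

I_disk = ½MR² = ½(13.6)(0.451)² = 1.383 kg·m².
I_blocks = 2·m·r² = 2(0.926)(0.385)² = 0.2745 kg·m².
Total I = 1.658 kg·m².
τ = F r = (2.43)(0.451) = 1.096 N·m.
α = τ/I = 1.096/1.658 = 0.6611 rad/s².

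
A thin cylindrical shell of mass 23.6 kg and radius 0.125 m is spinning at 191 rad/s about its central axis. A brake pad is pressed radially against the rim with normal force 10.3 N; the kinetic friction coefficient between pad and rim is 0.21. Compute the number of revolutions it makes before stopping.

≈ 3960 revolutions

I = MR² = (23.6)(0.125)² = 0.3688 kg·m².
Friction force f = μN = (0.21)(10.3) = 2.163 N at the rim; torque magnitude τ = fR = 0.2704 N·m, opposing ω.
|α| = τ/I = 0.2704/0.3688 = 0.7332 rad/s² (deceleration).
ω² = ω₀² − 2|α|θ with ω = 0 ⇒ θ = ω₀²/(2|α|) = 24880 rad = 3959 rev.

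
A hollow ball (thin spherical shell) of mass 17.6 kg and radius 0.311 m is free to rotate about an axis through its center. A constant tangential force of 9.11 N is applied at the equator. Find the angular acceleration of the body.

I = (2/3)MR² = (2/3)(17.6)(0.311)² = 1.135 kg·m².
τ = F R = (9.11)(0.311) = 2.833 N·m.
Newton's second law for rotation, τ = Iα, gives α = τ/I = 2.833/1.135 = 2.497 rad/s².

α ≈ 2.50 rad/s²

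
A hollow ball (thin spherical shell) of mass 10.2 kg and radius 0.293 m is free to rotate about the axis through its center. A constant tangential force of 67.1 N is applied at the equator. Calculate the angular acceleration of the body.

I = (2/3)MR² = (2/3)(10.2)(0.293)² = 0.5838 kg·m².
τ = F R = (67.1)(0.293) = 19.66 N·m.
From τ = Iα: α = 19.66/0.5838 = 33.68 rad/s².

α ≈ 33.7 rad/s²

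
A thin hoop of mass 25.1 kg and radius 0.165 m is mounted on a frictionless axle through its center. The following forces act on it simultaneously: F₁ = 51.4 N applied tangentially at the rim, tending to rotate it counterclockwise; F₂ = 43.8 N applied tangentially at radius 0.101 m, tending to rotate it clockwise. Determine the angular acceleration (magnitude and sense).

α ≈ 5.94 rad/s², counterclockwise

I = MR² = (25.1)(0.165)² = 0.6833 kg·m².
Taking counterclockwise as positive: τ₁ = +(51.4)(0.165) = +8.481 N·m; τ₂ = −(43.8)(0.101) = −4.424 N·m.
Net torque τ = 4.057 N·m.
α = τ/I = 4.057/0.6833 = 5.937 rad/s².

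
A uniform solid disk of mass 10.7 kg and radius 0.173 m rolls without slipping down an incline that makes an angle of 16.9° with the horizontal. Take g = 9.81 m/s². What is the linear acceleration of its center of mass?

Translation along the incline: Mg sinθ − f = Ma.
Rotation about the center: fR = Iα with I = ½MR². No-slip gives a = αR, so f = (I/R²)a = (1/2)M a.
Substituting: Mg sinθ = (1 + 0.5000)Ma, so a = g sinθ/(1 + 0.5000) = (9.81) sin 16.9° / 1.500 = 1.901 m/s².

a ≈ 1.90 m/s²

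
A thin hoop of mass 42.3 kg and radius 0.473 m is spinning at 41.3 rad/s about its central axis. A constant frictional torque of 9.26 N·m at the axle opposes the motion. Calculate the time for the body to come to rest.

I = MR² = (42.3)(0.473)² = 9.464 kg·m².
The net torque has magnitude 9.26 N·m, opposing ω.
|α| = τ/I = 9.260/9.464 = 0.9785 rad/s² (deceleration).
0 = ω₀ − |α|t ⇒ t = ω₀/|α| = 41.3/0.9785 = 42.21 s.

t ≈ 42.2 s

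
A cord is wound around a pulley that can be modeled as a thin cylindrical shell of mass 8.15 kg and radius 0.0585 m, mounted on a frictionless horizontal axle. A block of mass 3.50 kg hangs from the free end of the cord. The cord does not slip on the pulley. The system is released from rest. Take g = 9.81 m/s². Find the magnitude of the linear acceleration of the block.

I = MR² = (8.15)(0.0585)² = 0.02789 kg·m².
Block: mg − T = ma. Pulley: TR = Iα. No-slip: a = αR, so T = (I/R²)a = 8.150·a.
Then mg = (m + 8.150)a, so a = (3.50)(9.81)/(3.50 + 8.150) = 2.947 m/s².

a ≈ 2.95 m/s²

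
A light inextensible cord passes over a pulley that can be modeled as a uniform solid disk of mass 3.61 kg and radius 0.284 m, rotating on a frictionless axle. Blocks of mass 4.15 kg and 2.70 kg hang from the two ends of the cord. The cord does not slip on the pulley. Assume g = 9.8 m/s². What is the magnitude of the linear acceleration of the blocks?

I = ½MR² = (1/2)(3.61)(0.284)² = 0.1456 kg·m².
Heavier block: m₁g − T₁ = m₁a. Lighter block: T₂ − m₂g = m₂a.
Pulley: (T₁ − T₂)R = Iα = I(a/R), so T₁ − T₂ = (I/R²)a = (1/2)M_p a = 1.805·a.
Adding the three: (m₁ − m₂)g = (m₁ + m₂ + 1.805)a, so a = (4.15 − 2.70)(9.8)/(4.15 + 2.70 + 1.805) = 1.642 m/s².

a ≈ 1.64 m/s²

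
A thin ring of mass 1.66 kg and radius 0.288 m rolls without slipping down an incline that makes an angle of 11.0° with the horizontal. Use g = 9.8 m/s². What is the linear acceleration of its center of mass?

a ≈ 0.935 m/s²

Translation along the incline: Mg sinθ − f = Ma.
Rotation about the center: fR = Iα with I = MR². No-slip gives a = αR, so f = (I/R²)a = M a.
Substituting: Mg sinθ = (1 + 1.000)Ma, so a = g sinθ/(1 + 1.000) = (9.8) sin 11.0° / 2.000 = 0.9350 m/s².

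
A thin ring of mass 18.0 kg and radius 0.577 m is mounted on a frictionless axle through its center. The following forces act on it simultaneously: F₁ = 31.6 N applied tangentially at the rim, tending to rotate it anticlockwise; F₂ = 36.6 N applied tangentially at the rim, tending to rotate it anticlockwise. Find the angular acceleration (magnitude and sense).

I = MR² = (18.0)(0.577)² = 5.993 kg·m².
Taking anticlockwise as positive: τ₁ = +(31.6)(0.577) = +18.23 N·m; τ₂ = +(36.6)(0.577) = +21.12 N·m.
Net torque τ = 39.35 N·m.
α = τ/I = 39.35/5.993 = 6.567 rad/s².

α ≈ 6.57 rad/s², anticlockwise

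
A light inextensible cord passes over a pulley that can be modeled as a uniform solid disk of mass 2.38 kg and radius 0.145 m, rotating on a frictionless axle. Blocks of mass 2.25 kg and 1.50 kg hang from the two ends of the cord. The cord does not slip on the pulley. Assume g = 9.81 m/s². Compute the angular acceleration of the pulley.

α ≈ 10.3 rad/s²

I = ½MR² = (1/2)(2.38)(0.145)² = 0.02502 kg·m².
Heavier block: m₁g − T₁ = m₁a. Lighter block: T₂ − m₂g = m₂a.
Pulley: (T₁ − T₂)R = Iα = I(a/R), so T₁ − T₂ = (I/R²)a = (1/2)M_p a = 1.190·a.
Adding the three: (m₁ − m₂)g = (m₁ + m₂ + 1.190)a, so a = (2.25 − 1.50)(9.81)/(2.25 + 1.50 + 1.190) = 1.489 m/s².
α = a/R = 1.489/0.145 = 10.27 rad/s².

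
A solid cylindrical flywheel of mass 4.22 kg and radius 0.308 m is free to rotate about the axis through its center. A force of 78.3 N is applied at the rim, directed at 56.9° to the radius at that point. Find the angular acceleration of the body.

I = ½MR² = (1/2)(4.22)(0.308)² = 0.2002 kg·m².
Only the tangential component produces torque: τ = F R sinθ = (78.3)(0.308) sin 56.9° = 20.20 N·m.
Newton's second law for rotation, τ = Iα, gives α = τ/I = 20.20/0.2002 = 100.9 rad/s².

α ≈ 101 rad/s²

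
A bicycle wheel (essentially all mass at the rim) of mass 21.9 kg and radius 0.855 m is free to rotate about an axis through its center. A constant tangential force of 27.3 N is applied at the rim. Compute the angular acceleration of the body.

α ≈ 1.46 rad/s²

I = MR² = (21.9)(0.855)² = 16.01 kg·m².
τ = F R = (27.3)(0.855) = 23.34 N·m.
Newton's second law for rotation, τ = Iα, gives α = τ/I = 23.34/16.01 = 1.458 rad/s².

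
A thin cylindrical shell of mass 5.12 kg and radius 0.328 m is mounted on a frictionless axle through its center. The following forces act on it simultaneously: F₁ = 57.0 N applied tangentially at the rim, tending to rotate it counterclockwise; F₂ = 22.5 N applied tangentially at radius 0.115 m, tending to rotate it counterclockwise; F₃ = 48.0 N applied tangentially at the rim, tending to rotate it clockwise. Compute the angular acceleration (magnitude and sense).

α ≈ 10.1 rad/s², counterclockwise

I = MR² = (5.12)(0.328)² = 0.5508 kg·m².
Taking counterclockwise as positive: τ₁ = +(57.0)(0.328) = +18.70 N·m; τ₂ = +(22.5)(0.115) = +2.587 N·m; τ₃ = −(48.0)(0.328) = −15.74 N·m.
Net torque τ = 5.540 N·m.
α = τ/I = 5.540/0.5508 = 10.06 rad/s².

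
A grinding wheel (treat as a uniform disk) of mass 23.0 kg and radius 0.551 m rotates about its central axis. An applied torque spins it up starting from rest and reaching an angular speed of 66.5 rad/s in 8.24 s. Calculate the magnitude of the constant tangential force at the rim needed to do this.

I = ½MR² = (1/2)(23.0)(0.551)² = 3.491 kg·m².
α = Δω/Δt = (66.5 − 0)/8.24 = 8.070 rad/s².
The required torque is τ = Iα = (3.491)(8.070) = 28.18 N·m.
A tangential force at the rim gives τ = FR, so F = τ/R = 28.18/0.551 = 51.14 N.

F ≈ 51.1 N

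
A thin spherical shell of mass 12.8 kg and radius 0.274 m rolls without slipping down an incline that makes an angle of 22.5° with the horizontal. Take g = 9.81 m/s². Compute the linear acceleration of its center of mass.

Translation along the incline: Mg sinθ − f = Ma.
Rotation about the center: fR = Iα with I = (2/3)MR². No-slip gives a = αR, so f = (I/R²)a = (2/3)M a.
Substituting: Mg sinθ = (1 + 0.6667)Ma, so a = g sinθ/(1 + 0.6667) = (9.81) sin 22.5° / 1.667 = 2.252 m/s².

a ≈ 2.25 m/s²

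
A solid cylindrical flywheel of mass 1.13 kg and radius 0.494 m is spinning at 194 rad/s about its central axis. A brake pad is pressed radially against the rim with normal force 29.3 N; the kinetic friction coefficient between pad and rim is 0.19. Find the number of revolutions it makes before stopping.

I = ½MR² = (1/2)(1.13)(0.494)² = 0.1379 kg·m².
Friction force f = μN = (0.19)(29.3) = 5.567 N at the rim; torque magnitude τ = fR = 2.750 N·m, opposing ω.
|α| = τ/I = 2.750/0.1379 = 19.95 rad/s² (deceleration).
ω² = ω₀² − 2|α|θ with ω = 0 ⇒ θ = ω₀²/(2|α|) = 943.5 rad = 150.2 rev.

≈ 150 revolutions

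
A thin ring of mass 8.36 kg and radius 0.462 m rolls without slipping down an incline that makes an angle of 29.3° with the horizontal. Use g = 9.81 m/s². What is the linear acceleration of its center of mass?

Translation along the incline: Mg sinθ − f = Ma.
Rotation about the center: fR = Iα with I = MR². No-slip gives a = αR, so f = (I/R²)a = M a.
Substituting: Mg sinθ = (1 + 1.000)Ma, so a = g sinθ/(1 + 1.000) = (9.81) sin 29.3° / 2.000 = 2.400 m/s².

a ≈ 2.40 m/s²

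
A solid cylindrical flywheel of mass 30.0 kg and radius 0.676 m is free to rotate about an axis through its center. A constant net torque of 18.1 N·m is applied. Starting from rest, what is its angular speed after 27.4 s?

I = ½MR² = (1/2)(30.0)(0.676)² = 6.855 kg·m².
α = τ/I = 18.1/6.855 = 2.641 rad/s².
ω = ω₀ + αt = 0 + (2.641)(27.4) = 72.35 rad/s.

ω ≈ 72.4 rad/s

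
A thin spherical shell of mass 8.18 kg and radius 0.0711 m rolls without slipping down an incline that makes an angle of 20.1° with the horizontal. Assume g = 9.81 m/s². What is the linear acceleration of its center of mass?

a ≈ 2.02 m/s²

Translation along the incline: Mg sinθ − f = Ma.
Rotation about the center: fR = Iα with I = (2/3)MR². No-slip gives a = αR, so f = (I/R²)a = (2/3)M a.
Substituting: Mg sinθ = (1 + 0.6667)Ma, so a = g sinθ/(1 + 0.6667) = (9.81) sin 20.1° / 1.667 = 2.023 m/s².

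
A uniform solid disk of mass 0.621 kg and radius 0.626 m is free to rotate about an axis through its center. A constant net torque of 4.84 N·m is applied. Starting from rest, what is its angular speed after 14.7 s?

ω ≈ 585 rad/s

I = ½MR² = (1/2)(0.621)(0.626)² = 0.1217 kg·m².
α = τ/I = 4.84/0.1217 = 39.78 rad/s².
ω = ω₀ + αt = 0 + (39.78)(14.7) = 584.7 rad/s.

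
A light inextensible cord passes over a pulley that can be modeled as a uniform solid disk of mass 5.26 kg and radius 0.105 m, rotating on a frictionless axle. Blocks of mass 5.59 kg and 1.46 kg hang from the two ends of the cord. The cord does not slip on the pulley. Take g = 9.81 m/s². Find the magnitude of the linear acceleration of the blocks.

I = ½MR² = (1/2)(5.26)(0.105)² = 0.02900 kg·m².
Heavier block: m₁g − T₁ = m₁a. Lighter block: T₂ − m₂g = m₂a.
Pulley: (T₁ − T₂)R = Iα = I(a/R), so T₁ − T₂ = (I/R²)a = (1/2)M_p a = 2.630·a.
Adding the three: (m₁ − m₂)g = (m₁ + m₂ + 2.630)a, so a = (5.59 − 1.46)(9.81)/(5.59 + 1.46 + 2.630) = 4.185 m/s².

a ≈ 4.19 m/s²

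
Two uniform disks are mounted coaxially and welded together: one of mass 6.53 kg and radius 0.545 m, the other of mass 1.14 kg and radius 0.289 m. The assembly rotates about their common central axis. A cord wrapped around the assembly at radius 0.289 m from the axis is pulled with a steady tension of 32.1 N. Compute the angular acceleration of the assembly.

I = ½M₁R₁² + ½M₂R₂² = ½(6.53)(0.545)² + ½(1.14)(0.289)² = 1.017 kg·m².
τ = F r = (32.1)(0.289) = 9.277 N·m.
α = τ/I = 9.277/1.017 = 9.118 rad/s².

α ≈ 9.12 rad/s²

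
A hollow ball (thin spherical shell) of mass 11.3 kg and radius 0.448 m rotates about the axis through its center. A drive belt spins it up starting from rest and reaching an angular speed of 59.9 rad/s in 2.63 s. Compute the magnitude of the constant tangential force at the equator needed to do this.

F ≈ 76.9 N

I = (2/3)MR² = (2/3)(11.3)(0.448)² = 1.512 kg·m².
α = Δω/Δt = (59.9 − 0)/2.63 = 22.78 rad/s².
The required torque is τ = Iα = (1.512)(22.78) = 34.44 N·m.
A tangential force at the equator gives τ = FR, so F = τ/R = 34.44/0.448 = 76.87 N.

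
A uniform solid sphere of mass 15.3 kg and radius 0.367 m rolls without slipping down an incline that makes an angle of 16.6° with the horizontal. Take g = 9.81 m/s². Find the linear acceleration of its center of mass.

Translation along the incline: Mg sinθ − f = Ma.
Rotation about the center: fR = Iα with I = (2/5)MR². No-slip gives a = αR, so f = (I/R²)a = (2/5)M a.
Substituting: Mg sinθ = (1 + 0.4000)Ma, so a = g sinθ/(1 + 0.4000) = (9.81) sin 16.6° / 1.400 = 2.002 m/s².

a ≈ 2.00 m/s²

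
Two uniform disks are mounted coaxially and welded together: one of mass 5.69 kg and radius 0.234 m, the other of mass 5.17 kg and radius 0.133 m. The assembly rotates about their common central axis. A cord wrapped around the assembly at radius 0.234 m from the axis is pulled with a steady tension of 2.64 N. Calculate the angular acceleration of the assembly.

I = ½M₁R₁² + ½M₂R₂² = ½(5.69)(0.234)² + ½(5.17)(0.133)² = 0.2015 kg·m².
τ = F r = (2.64)(0.234) = 0.6178 N·m.
α = τ/I = 0.6178/0.2015 = 3.066 rad/s².

α ≈ 3.07 rad/s²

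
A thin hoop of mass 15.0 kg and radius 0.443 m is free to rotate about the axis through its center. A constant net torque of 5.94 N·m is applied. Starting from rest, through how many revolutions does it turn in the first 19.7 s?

I = MR² = (15.0)(0.443)² = 2.944 kg·m².
α = τ/I = 5.94/2.944 = 2.018 rad/s².
θ = ½αt² = ½(2.018)(19.7)² = 391.6 rad.
Revolutions = θ/(2π) = 62.32.

≈ 62.3 revolutions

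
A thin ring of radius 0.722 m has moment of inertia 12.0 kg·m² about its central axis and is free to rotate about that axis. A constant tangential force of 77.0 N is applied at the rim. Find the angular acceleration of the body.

τ = F R = (77.0)(0.722) = 55.59 N·m.
From τ = Iα: α = 55.59/12.00 = 4.633 rad/s².

α ≈ 4.63 rad/s²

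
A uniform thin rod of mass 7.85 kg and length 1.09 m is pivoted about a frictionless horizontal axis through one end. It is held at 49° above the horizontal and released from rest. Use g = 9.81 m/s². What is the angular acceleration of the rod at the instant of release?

About the pivot, I = (1/3)ML² = (1/3)(7.85)(1.09)² = 3.109 kg·m².
The weight acts at the center, a distance L/2 = 0.5450 m from the pivot; τ = Mg(L/2) cos 49° = 27.53 N·m.
α = τ/I = 27.53/3.109 = 8.857 rad/s².

α ≈ 8.86 rad/s²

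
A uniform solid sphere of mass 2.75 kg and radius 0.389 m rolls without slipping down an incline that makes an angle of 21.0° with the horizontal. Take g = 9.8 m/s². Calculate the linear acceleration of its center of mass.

a ≈ 2.51 m/s²

Translation along the incline: Mg sinθ − f = Ma.
Rotation about the center: fR = Iα with I = (2/5)MR². No-slip gives a = αR, so f = (I/R²)a = (2/5)M a.
Substituting: Mg sinθ = (1 + 0.4000)Ma, so a = g sinθ/(1 + 0.4000) = (9.8) sin 21.0° / 1.400 = 2.509 m/s².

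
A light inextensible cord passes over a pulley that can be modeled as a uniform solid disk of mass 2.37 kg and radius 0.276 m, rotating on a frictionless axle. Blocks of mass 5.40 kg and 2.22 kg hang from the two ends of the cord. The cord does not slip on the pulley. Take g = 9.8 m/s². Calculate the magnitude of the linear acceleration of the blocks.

I = ½MR² = (1/2)(2.37)(0.276)² = 0.09027 kg·m².
Heavier block: m₁g − T₁ = m₁a. Lighter block: T₂ − m₂g = m₂a.
Pulley: (T₁ − T₂)R = Iα = I(a/R), so T₁ − T₂ = (I/R²)a = (1/2)M_p a = 1.185·a.
Adding the three: (m₁ − m₂)g = (m₁ + m₂ + 1.185)a, so a = (5.40 − 2.22)(9.8)/(5.40 + 2.22 + 1.185) = 3.539 m/s².

a ≈ 3.54 m/s²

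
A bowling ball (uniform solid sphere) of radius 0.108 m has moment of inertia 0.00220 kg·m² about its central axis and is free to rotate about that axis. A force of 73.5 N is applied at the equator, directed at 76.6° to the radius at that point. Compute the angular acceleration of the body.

α ≈ 3510 rad/s²

Only the tangential component produces torque: τ = F R sinθ = (73.5)(0.108) sin 76.6° = 7.722 N·m.
Newton's second law for rotation, τ = Iα, gives α = τ/I = 7.722/0.002200 = 3510 rad/s².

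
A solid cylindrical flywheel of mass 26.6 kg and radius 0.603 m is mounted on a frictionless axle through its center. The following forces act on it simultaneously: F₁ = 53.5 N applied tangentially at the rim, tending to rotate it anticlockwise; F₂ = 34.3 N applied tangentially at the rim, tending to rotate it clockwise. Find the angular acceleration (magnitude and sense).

I = ½MR² = (1/2)(26.6)(0.603)² = 4.836 kg·m².
Taking anticlockwise as positive: τ₁ = +(53.5)(0.603) = +32.26 N·m; τ₂ = −(34.3)(0.603) = −20.68 N·m.
Net torque τ = 11.58 N·m.
α = τ/I = 11.58/4.836 = 2.394 rad/s².

α ≈ 2.39 rad/s², anticlockwise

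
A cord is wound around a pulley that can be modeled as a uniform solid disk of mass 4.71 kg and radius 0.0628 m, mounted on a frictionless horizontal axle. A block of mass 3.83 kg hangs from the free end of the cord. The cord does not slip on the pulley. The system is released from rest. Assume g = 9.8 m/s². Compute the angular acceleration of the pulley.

I = ½MR² = (1/2)(4.71)(0.0628)² = 0.009288 kg·m².
Block: mg − T = ma. Pulley: TR = Iα. No-slip: a = αR, so T = (I/R²)a = 2.355·a.
Then mg = (m + 2.355)a, so a = (3.83)(9.8)/(3.83 + 2.355) = 6.069 m/s².
α = a/R = 6.069/0.0628 = 96.63 rad/s².

α ≈ 96.6 rad/s²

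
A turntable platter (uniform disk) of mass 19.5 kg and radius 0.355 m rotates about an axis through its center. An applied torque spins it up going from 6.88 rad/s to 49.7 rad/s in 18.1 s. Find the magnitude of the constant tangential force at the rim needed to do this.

F ≈ 8.19 N

I = ½MR² = (1/2)(19.5)(0.355)² = 1.229 kg·m².
α = Δω/Δt = (49.7 − 6.88)/18.1 = 2.366 rad/s².
The required torque is τ = Iα = (1.229)(2.366) = 2.907 N·m.
A tangential force at the rim gives τ = FR, so F = τ/R = 2.907/0.355 = 8.188 N.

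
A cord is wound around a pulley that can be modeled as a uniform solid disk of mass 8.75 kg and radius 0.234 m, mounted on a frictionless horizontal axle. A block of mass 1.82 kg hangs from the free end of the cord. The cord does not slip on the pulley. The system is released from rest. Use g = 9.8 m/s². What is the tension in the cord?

T ≈ 12.6 N

I = ½MR² = (1/2)(8.75)(0.234)² = 0.2396 kg·m².
Block: mg − T = ma. Pulley: TR = Iα. No-slip: a = αR, so T = (I/R²)a = 4.375·a.
Then mg = (m + 4.375)a, so a = (1.82)(9.8)/(1.82 + 4.375) = 2.879 m/s².
T = 4.375·a = 12.60 N.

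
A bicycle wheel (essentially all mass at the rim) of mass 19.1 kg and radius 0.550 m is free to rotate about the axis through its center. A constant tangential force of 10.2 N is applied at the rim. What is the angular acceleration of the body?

I = MR² = (19.1)(0.550)² = 5.778 kg·m².
τ = F R = (10.2)(0.550) = 5.610 N·m.
Newton's second law for rotation, τ = Iα, gives α = τ/I = 5.610/5.778 = 0.9710 rad/s².

α ≈ 0.971 rad/s²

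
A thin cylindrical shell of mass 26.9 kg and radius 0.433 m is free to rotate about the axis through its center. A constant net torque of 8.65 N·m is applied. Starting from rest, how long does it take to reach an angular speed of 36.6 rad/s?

t ≈ 21.3 s

I = MR² = (26.9)(0.433)² = 5.043 kg·m².
α = τ/I = 8.65/5.043 = 1.715 rad/s².
ω = αt ⇒ t = ω/α = 36.6/1.715 = 21.34 s.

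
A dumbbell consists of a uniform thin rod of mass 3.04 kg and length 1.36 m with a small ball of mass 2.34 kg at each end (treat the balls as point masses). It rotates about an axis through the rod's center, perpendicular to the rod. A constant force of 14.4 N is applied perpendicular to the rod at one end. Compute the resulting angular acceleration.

I_rod = (1/12)ML² = (1/12)(3.04)(1.36)² = 0.4686 kg·m².
I_balls = 2·m·(L/2)² = 2(2.34)(0.6800)² = 2.164 kg·m².
Total I = 2.633 kg·m².
τ = F·(L/2) = (14.4)(0.680) = 9.792 N·m.
α = τ/I = 9.792/2.633 = 3.720 rad/s².

α ≈ 3.72 rad/s²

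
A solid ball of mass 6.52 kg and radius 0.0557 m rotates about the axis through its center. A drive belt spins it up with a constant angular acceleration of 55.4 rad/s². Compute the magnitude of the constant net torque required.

τ ≈ 0.448 N·m

I = (2/5)MR² = (2/5)(6.52)(0.0557)² = 0.008091 kg·m².
τ = Iα = (0.008091)(55.40) = 0.4483 N·m.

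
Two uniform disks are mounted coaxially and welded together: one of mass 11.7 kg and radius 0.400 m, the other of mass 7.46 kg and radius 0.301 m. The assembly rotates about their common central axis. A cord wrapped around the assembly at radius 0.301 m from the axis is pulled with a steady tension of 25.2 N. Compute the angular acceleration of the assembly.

α ≈ 5.95 rad/s²

I = ½M₁R₁² + ½M₂R₂² = ½(11.7)(0.400)² + ½(7.46)(0.301)² = 1.274 kg·m².
τ = F r = (25.2)(0.301) = 7.585 N·m.
α = τ/I = 7.585/1.274 = 5.954 rad/s².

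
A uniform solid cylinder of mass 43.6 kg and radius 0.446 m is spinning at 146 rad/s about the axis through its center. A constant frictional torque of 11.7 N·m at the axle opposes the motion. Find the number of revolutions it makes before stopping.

≈ 629 revolutions

I = ½MR² = (1/2)(43.6)(0.446)² = 4.336 kg·m².
The net torque has magnitude 11.7 N·m, opposing ω.
|α| = τ/I = 11.70/4.336 = 2.698 rad/s² (deceleration).
ω² = ω₀² − 2|α|θ with ω = 0 ⇒ θ = ω₀²/(2|α|) = 3950 rad = 628.7 rev.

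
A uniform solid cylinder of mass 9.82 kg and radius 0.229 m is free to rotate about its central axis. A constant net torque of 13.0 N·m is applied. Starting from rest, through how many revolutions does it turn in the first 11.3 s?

≈ 513 revolutions

I = ½MR² = (1/2)(9.82)(0.229)² = 0.2575 kg·m².
α = τ/I = 13.0/0.2575 = 50.49 rad/s².
θ = ½αt² = ½(50.49)(11.3)² = 3223 rad.
Revolutions = θ/(2π) = 513.0.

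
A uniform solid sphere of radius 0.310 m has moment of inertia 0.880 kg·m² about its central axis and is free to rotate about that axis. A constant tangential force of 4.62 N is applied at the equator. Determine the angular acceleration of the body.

τ = F R = (4.62)(0.310) = 1.432 N·m.
From τ = Iα: α = 1.432/0.8800 = 1.627 rad/s².

α ≈ 1.63 rad/s²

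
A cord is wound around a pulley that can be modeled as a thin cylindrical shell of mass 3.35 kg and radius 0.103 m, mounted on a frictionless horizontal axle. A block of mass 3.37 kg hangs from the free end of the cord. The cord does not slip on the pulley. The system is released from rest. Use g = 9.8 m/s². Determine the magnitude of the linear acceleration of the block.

a ≈ 4.91 m/s²

I = MR² = (3.35)(0.103)² = 0.03554 kg·m².
Block: mg − T = ma. Pulley: TR = Iα. No-slip: a = αR, so T = (I/R²)a = 3.350·a.
Then mg = (m + 3.350)a, so a = (3.37)(9.8)/(3.37 + 3.350) = 4.915 m/s².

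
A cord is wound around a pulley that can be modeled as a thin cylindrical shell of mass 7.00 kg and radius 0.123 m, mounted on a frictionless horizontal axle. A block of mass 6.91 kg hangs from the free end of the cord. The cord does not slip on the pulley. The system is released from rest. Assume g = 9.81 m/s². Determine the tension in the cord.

I = MR² = (7.00)(0.123)² = 0.1059 kg·m².
Block: mg − T = ma. Pulley: TR = Iα. No-slip: a = αR, so T = (I/R²)a = 7.000·a.
Then mg = (m + 7.000)a, so a = (6.91)(9.81)/(6.91 + 7.000) = 4.873 m/s².
T = 7.000·a = 34.11 N.

T ≈ 34.1 N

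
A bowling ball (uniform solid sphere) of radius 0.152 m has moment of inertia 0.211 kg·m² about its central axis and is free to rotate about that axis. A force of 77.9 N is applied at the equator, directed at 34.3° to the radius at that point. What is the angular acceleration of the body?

Only the tangential component produces torque: τ = F R sinθ = (77.9)(0.152) sin 34.3° = 6.673 N·m.
Newton's second law for rotation, τ = Iα, gives α = τ/I = 6.673/0.2110 = 31.62 rad/s².

α ≈ 31.6 rad/s²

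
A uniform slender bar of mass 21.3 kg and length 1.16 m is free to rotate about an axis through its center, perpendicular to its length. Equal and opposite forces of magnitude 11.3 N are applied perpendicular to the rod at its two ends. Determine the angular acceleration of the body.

I = (1/12)ML² = (1/12)(21.3)(1.16)² = 2.388 kg·m².
The couple gives τ = F·(L/2) + F·(L/2) = F L = (11.3)(1.16) = 13.11 N·m.
From τ = Iα: α = 13.11/2.388 = 5.488 rad/s².

α ≈ 5.49 rad/s²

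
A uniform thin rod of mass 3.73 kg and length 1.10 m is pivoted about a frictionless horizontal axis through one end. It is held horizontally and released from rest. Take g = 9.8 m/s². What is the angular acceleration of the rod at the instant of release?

About the pivot, I = (1/3)ML² = (1/3)(3.73)(1.10)² = 1.504 kg·m².
The weight acts at the center, a distance L/2 = 0.5500 m from the pivot; τ = Mg(L/2) = 20.10 N·m.
α = τ/I = 20.10/1.504 = 13.36 rad/s².

α ≈ 13.4 rad/s²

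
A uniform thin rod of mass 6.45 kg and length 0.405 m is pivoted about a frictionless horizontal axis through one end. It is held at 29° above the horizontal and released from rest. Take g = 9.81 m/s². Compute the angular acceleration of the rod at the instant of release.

α ≈ 31.8 rad/s²

About the pivot, I = (1/3)ML² = (1/3)(6.45)(0.405)² = 0.3527 kg·m².
The weight acts at the center, a distance L/2 = 0.2025 m from the pivot; τ = Mg(L/2) cos 29° = 11.21 N·m.
α = τ/I = 11.21/0.3527 = 31.78 rad/s².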